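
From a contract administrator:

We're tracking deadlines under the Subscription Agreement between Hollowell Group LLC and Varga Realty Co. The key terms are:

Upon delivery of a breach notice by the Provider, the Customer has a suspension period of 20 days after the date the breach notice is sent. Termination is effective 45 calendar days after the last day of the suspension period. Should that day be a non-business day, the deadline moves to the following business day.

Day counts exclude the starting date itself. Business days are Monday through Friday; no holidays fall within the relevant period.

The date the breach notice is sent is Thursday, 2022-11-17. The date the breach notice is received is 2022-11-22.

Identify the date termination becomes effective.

2023-01-23

Adding 20 calendar days to 2022-11-17 gives 2022-12-07, which is the last day of the suspension period.
Adding 45 calendar days to 2022-12-07 gives 2023-01-21, which is the date termination becomes effective. That falls on a Saturday, so it rolls to the next business day, Monday, 2023-01-23.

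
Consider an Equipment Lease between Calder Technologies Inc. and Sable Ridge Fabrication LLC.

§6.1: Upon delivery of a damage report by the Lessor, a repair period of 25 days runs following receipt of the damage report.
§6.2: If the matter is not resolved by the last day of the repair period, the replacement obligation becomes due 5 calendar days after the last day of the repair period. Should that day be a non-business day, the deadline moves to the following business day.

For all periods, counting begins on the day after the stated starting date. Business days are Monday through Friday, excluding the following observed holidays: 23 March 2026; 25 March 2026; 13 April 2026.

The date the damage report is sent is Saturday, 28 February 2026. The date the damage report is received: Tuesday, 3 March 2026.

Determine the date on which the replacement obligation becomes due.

2 April 2026

Adding 25 calendar days to 3 March 2026 gives 28 March 2026, which is the last day of the repair period.
The date on which the replacement obligation becomes due: 5 calendar days after 28 March 2026 is 2 April 2026. 2 April 2026 is a Thursday and is not a listed holiday, so no roll-forward applies.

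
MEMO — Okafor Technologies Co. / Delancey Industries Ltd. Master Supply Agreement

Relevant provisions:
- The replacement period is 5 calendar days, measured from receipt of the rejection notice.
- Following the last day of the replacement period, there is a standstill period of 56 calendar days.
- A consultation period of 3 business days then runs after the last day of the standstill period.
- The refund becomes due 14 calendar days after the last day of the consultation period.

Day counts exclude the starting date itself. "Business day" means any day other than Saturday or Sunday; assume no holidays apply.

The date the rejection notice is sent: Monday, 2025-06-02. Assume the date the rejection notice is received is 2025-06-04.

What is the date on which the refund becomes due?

The last day of the replacement period: 5 calendar days after 2025-06-04 is 2025-06-09.
The last day of the standstill period: 56 calendar days after 2025-06-09 is 2025-08-04.
From Monday, 2025-08-04, 3 business days (Aug 5, Aug 6, Aug 7, skipping weekends) brings us to Thursday, 2025-08-07, which is the last day of the consultation period.
The date on which the refund becomes due: 14 calendar days after 2025-08-07 is 2025-08-21.

2025-08-21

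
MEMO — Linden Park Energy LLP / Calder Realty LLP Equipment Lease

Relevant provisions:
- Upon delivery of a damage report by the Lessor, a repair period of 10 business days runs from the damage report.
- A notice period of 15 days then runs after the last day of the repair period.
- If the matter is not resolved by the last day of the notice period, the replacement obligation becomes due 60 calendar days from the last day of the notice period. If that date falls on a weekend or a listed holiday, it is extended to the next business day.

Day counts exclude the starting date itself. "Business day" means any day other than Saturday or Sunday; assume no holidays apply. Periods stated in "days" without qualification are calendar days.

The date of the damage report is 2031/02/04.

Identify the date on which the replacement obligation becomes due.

2031/05/05

From Tuesday, 2031/02/04, 10 business days (Feb 5, Feb 6, Feb 7, Feb 10, Feb 11, Feb 12, Feb 13, Feb 14, Feb 17, Feb 18, skipping weekends) brings us to Tuesday, 2031/02/18, which is the last day of the repair period.
Adding 15 calendar days to 2031/02/18 gives 2031/03/05, which is the last day of the notice period.
Adding 60 calendar days to 2031/03/05 gives 2031/05/04, which is the date on which the replacement obligation becomes due. That falls on a Sunday, so it rolls to the next business day, Monday, 2031/05/05.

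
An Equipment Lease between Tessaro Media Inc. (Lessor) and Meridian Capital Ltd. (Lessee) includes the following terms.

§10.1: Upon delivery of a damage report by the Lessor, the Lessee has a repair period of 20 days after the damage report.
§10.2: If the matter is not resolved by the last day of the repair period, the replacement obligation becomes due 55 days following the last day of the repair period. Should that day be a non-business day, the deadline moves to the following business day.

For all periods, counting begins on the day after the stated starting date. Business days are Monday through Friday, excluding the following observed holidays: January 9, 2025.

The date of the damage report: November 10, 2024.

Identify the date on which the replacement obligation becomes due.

January 24, 2025

The last day of the repair period: November 10, 2024 + 20 days = November 30, 2024.
The date on which the replacement obligation becomes due: November 30, 2024 + 55 days = January 24, 2025. January 24, 2025 is a Friday and is not a listed holiday, so no roll-forward applies.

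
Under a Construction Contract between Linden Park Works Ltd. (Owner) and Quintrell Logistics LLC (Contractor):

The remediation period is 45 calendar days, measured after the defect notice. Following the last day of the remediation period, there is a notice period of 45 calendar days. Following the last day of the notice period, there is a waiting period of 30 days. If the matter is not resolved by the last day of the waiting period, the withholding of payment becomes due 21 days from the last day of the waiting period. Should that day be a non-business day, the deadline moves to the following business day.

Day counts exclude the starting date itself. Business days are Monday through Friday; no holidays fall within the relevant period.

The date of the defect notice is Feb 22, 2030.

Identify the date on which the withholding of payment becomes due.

The last day of the remediation period: Feb 22, 2030 + 45 days = Apr 8, 2030.
The last day of the notice period: Apr 8, 2030 + 45 days = May 23, 2030.
The last day of the waiting period: 30 calendar days after May 23, 2030 is Jun 22, 2030.
Adding 21 calendar days to Jun 22, 2030 gives Jul 13, 2030, which is the date on which the withholding of payment becomes due. That falls on a Saturday, so it rolls to the next business day, Monday, Jul 15, 2030.

Jul 15, 2030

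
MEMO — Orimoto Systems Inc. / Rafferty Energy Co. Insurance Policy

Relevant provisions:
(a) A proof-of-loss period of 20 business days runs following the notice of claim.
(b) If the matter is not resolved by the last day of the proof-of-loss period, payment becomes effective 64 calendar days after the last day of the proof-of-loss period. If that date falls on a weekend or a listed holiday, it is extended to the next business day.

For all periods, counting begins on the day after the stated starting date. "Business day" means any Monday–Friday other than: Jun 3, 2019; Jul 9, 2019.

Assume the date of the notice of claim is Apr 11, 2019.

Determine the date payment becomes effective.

Jul 12, 2019

From Thursday, Apr 11, 2019, 20 business days (Apr 12, Apr 15, Apr 16, Apr 17, …, May 7, May 8, May 9, skipping weekends) brings us to Thursday, May 9, 2019, which is the last day of the proof-of-loss period.
Adding 64 calendar days to May 9, 2019 gives Jul 12, 2019, which is the date payment becomes effective. Jul 12, 2019 is a Friday and is not a listed holiday, so no roll-forward applies.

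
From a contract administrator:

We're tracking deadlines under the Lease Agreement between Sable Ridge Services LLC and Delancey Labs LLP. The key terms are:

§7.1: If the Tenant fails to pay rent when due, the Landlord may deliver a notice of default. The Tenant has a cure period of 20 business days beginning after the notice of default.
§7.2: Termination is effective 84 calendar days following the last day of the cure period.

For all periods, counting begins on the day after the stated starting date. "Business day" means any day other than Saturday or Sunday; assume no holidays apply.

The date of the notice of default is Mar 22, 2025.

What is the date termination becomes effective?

Jul 11, 2025

The last day of the cure period: 20 business days after Saturday, Mar 22, 2025, skipping weekends — Mar 24, Mar 25, Mar 26, Mar 27, …, Apr 16, Apr 17, Apr 18 — lands on Friday, Apr 18, 2025.
The date termination becomes effective: Apr 18, 2025 + 84 days = Jul 11, 2025.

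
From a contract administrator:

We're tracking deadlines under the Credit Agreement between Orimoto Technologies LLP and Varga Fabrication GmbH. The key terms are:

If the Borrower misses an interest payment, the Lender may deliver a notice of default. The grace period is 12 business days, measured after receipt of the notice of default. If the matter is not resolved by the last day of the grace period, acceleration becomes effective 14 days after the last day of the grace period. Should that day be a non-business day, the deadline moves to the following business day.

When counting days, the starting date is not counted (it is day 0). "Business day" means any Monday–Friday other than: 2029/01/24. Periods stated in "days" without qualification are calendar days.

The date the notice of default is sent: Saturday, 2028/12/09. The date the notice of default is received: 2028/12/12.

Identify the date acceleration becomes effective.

From Tuesday, 2028/12/12, 12 business days (Dec 13, Dec 14, Dec 15, Dec 18, …, Dec 26, Dec 27, Dec 28, skipping weekends) brings us to Thursday, 2028/12/28, which is the last day of the grace period.
The date acceleration becomes effective: 14 calendar days after 2028/12/28 is 2029/01/11. 2029/01/11 is a Thursday and is not a listed holiday, so no roll-forward applies.

2029/01/11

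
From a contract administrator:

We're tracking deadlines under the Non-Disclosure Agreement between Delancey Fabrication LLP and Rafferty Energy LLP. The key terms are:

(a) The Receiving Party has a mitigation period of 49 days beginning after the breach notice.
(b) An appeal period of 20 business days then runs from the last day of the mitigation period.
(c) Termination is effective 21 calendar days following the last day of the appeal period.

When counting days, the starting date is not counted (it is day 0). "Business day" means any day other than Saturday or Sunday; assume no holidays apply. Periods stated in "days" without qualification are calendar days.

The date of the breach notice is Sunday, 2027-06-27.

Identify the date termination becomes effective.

2027-10-01

The last day of the mitigation period: 49 calendar days after 2027-06-27 is 2027-08-15.
From Sunday, 2027-08-15, 20 business days (Aug 16, Aug 17, Aug 18, Aug 19, …, Sep 8, Sep 9, Sep 10, skipping weekends) brings us to Friday, 2027-09-10, which is the last day of the appeal period.
The date termination becomes effective: 2027-09-10 + 21 days = 2027-10-01.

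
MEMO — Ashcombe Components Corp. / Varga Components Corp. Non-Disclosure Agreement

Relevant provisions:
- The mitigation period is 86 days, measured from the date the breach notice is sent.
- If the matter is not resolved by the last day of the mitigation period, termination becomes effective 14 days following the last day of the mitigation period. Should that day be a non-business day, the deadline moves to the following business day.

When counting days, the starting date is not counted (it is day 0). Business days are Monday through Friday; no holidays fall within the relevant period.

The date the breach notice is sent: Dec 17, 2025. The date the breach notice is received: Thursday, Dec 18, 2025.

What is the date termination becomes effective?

The last day of the mitigation period: Dec 17, 2025 + 86 days = Mar 13, 2026.
The date termination becomes effective: 14 calendar days after Mar 13, 2026 is Mar 27, 2026. Mar 27, 2026 is a Friday, so no roll-forward applies.

Mar 27, 2026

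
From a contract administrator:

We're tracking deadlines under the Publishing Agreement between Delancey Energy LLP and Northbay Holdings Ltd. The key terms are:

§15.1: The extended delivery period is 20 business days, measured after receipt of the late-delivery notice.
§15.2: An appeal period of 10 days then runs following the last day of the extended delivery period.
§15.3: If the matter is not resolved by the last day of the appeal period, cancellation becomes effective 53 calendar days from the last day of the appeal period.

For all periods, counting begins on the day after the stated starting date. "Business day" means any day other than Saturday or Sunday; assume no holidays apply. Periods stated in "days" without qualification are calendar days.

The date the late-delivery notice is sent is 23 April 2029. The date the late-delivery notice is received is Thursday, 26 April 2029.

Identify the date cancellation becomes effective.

26 July 2029

The last day of the extended delivery period: 20 business days after Thursday, 26 April 2029, skipping weekends — Apr 27, Apr 30, May 1, May 2, …, May 22, May 23, May 24 — lands on Thursday, 24 May 2029.
The last day of the appeal period: 10 calendar days after 24 May 2029 is 3 June 2029.
The date cancellation becomes effective: 3 June 2029 + 53 days = 26 July 2029.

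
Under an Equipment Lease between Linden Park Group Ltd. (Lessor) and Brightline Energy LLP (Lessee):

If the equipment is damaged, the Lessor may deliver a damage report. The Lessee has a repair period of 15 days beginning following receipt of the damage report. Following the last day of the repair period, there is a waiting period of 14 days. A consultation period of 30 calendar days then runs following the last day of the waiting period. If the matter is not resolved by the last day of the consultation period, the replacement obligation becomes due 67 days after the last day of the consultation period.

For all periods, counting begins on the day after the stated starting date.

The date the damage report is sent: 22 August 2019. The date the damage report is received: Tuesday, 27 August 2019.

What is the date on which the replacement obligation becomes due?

31 December 2019

The last day of the repair period: 27 August 2019 + 15 days = 11 September 2019.
The last day of the waiting period: 14 calendar days after 11 September 2019 is 25 September 2019.
The last day of the consultation period: 30 calendar days after 25 September 2019 is 25 October 2019.
The date on which the replacement obligation becomes due: 25 October 2019 + 67 days = 31 December 2019.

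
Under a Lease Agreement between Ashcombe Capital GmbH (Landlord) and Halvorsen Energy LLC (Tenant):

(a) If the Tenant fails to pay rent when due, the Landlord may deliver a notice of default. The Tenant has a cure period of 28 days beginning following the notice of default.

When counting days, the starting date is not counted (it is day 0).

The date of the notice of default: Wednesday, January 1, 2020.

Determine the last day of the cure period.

The last day of the cure period: 28 calendar days after January 1, 2020 is January 29, 2020.

January 29, 2020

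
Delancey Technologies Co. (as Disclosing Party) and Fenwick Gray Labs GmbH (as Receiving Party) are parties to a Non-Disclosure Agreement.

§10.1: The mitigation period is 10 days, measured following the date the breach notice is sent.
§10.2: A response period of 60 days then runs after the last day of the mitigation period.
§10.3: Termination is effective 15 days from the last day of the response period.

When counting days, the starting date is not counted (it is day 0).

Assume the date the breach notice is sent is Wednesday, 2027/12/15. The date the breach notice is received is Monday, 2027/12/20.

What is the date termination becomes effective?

2028/03/09

Adding 10 calendar days to 2027/12/15 gives 2027/12/25, which is the last day of the mitigation period.
Adding 60 calendar days to 2027/12/25 gives 2028/02/23, which is the last day of the response period.
The date termination becomes effective: 2028/02/23 + 15 days = 2028/03/09.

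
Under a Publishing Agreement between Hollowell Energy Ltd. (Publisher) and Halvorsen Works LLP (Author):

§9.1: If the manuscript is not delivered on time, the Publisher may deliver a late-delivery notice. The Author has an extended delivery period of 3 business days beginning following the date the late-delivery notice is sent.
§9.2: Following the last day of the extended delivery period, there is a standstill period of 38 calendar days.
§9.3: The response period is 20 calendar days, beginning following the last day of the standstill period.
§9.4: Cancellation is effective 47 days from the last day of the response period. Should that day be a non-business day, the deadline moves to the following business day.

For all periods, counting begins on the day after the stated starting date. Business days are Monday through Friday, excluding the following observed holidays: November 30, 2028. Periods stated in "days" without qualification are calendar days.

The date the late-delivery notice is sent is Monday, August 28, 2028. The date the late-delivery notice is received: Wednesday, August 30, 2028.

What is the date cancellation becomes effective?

December 14, 2028

The last day of the extended delivery period: counting 3 business days from Monday, August 28, 2028 (Aug 29, Aug 30, Aug 31, skipping weekends) reaches Thursday, August 31, 2028.
The last day of the standstill period: August 31, 2028 + 38 days = October 8, 2028.
The last day of the response period: October 8, 2028 + 20 days = October 28, 2028.
The date cancellation becomes effective: 47 calendar days after October 28, 2028 is December 14, 2028. December 14, 2028 is a Thursday and is not a listed holiday, so no roll-forward applies.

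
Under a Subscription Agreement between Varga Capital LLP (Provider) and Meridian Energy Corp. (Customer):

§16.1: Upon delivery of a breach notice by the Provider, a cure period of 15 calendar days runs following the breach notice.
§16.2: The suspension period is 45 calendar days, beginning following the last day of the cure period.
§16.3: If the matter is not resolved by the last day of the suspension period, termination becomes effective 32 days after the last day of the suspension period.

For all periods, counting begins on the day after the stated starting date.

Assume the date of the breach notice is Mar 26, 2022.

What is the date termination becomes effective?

Jun 26, 2022

The last day of the cure period: Mar 26, 2022 + 15 days = Apr 10, 2022.
Adding 45 calendar days to Apr 10, 2022 gives May 25, 2022, which is the last day of the suspension period.
The date termination becomes effective: May 25, 2022 + 32 days = Jun 26, 2022.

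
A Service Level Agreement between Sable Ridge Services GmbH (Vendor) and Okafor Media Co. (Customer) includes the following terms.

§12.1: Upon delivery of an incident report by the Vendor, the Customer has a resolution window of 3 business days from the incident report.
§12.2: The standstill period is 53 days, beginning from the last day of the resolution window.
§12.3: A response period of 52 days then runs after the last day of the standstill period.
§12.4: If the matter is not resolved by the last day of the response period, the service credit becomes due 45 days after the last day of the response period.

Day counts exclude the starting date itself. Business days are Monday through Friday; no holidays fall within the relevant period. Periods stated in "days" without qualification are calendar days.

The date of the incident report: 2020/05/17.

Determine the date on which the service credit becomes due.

From Sunday, 2020/05/17, 3 business days (May 18, May 19, May 20, skipping weekends) brings us to Wednesday, 2020/05/20, which is the last day of the resolution window.
Adding 53 calendar days to 2020/05/20 gives 2020/07/12, which is the last day of the standstill period.
The last day of the response period: 2020/07/12 + 52 days = 2020/09/02.
Adding 45 calendar days to 2020/09/02 gives 2020/10/17, which is the date on which the service credit becomes due.

2020/10/17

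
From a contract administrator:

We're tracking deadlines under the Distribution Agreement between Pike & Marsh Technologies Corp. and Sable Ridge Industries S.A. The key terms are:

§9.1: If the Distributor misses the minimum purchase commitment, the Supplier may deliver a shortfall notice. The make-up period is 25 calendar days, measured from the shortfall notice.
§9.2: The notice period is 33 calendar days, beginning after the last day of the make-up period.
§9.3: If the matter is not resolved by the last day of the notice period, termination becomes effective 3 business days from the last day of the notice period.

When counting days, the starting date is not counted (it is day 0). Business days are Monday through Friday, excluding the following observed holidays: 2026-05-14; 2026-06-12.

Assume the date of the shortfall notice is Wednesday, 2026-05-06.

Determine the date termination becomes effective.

The last day of the make-up period: 25 calendar days after 2026-05-06 is 2026-05-31.
The last day of the notice period: 33 calendar days after 2026-05-31 is 2026-07-03.
The date termination becomes effective: 3 business days after Friday, 2026-07-03, skipping weekends — Jul 6, Jul 7, Jul 8 — lands on Wednesday, 2026-07-08.

2026-07-08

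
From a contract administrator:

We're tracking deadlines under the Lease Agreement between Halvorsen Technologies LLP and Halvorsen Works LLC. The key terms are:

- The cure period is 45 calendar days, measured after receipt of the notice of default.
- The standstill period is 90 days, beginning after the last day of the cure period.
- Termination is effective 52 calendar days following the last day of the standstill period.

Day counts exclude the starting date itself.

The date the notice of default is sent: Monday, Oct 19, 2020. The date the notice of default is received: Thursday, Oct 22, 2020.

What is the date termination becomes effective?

The last day of the cure period: 45 calendar days after Oct 22, 2020 is Dec 6, 2020.
The last day of the standstill period: Dec 6, 2020 + 90 days = Mar 6, 2021.
The date termination becomes effective: Mar 6, 2021 + 52 days = Apr 27, 2021.

Apr 27, 2021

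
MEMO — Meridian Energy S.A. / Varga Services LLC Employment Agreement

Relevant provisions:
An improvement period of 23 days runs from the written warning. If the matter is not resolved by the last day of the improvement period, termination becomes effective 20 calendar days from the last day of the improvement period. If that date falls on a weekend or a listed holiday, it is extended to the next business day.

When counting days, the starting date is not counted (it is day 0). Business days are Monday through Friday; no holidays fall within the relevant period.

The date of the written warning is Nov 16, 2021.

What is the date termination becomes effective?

The last day of the improvement period: Nov 16, 2021 + 23 days = Dec 9, 2021.
The date termination becomes effective: Dec 9, 2021 + 20 days = Dec 29, 2021. Dec 29, 2021 is a Wednesday, so no roll-forward applies.

Dec 29, 2021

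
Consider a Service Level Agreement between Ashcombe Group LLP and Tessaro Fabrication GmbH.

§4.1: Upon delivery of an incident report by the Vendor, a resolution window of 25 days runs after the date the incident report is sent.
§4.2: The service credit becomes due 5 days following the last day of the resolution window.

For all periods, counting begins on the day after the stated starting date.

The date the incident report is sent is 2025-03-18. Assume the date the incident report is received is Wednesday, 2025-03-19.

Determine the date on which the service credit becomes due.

Adding 25 calendar days to 2025-03-18 gives 2025-04-12, which is the last day of the resolution window.
The date on which the service credit becomes due: 5 calendar days after 2025-04-12 is 2025-04-17.

2025-04-17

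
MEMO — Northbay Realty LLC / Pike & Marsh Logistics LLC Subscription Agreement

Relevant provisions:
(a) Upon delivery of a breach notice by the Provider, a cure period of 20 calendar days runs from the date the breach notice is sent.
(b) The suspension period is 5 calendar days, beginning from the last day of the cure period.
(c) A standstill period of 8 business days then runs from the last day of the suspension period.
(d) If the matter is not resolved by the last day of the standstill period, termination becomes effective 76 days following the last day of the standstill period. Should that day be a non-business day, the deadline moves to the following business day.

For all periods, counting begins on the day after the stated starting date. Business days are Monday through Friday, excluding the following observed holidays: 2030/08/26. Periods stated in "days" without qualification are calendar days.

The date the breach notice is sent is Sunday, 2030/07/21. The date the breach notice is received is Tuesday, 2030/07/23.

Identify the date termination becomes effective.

2030/11/12

Adding 20 calendar days to 2030/07/21 gives 2030/08/10, which is the last day of the cure period.
The last day of the suspension period: 2030/08/10 + 5 days = 2030/08/15.
The last day of the standstill period: 8 business days after Thursday, 2030/08/15, skipping weekends and the listed holiday on Aug 26 — Aug 16, Aug 19, Aug 20, Aug 21, Aug 22, Aug 23, Aug 27, Aug 28 — lands on Wednesday, 2030/08/28.
The date termination becomes effective: 76 calendar days after 2030/08/28 is 2030/11/12. 2030/11/12 is a Tuesday and is not a listed holiday, so no roll-forward applies.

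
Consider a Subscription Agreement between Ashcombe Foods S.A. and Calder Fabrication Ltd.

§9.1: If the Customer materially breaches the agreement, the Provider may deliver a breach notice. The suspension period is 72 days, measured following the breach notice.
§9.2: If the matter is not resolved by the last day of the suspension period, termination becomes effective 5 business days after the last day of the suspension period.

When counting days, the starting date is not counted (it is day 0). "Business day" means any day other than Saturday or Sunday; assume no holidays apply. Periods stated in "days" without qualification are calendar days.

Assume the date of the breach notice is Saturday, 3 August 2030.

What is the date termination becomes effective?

21 October 2030

The last day of the suspension period: 72 calendar days after 3 August 2030 is 14 October 2030.
From Monday, 14 October 2030, 5 business days (Oct 15, Oct 16, Oct 17, Oct 18, Oct 21, skipping weekends) brings us to Monday, 21 October 2030, which is the date termination becomes effective.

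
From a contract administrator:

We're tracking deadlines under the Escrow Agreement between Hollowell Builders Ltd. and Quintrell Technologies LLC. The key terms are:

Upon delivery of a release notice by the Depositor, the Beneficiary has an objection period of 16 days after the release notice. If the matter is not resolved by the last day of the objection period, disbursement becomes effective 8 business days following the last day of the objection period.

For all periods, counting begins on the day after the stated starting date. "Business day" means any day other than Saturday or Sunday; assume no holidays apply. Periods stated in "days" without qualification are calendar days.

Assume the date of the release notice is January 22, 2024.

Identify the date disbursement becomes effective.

Adding 16 calendar days to January 22, 2024 gives February 7, 2024, which is the last day of the objection period.
The date disbursement becomes effective: counting 8 business days from Wednesday, February 7, 2024 (Feb 8, Feb 9, Feb 12, Feb 13, Feb 14, Feb 15, Feb 16, Feb 19, skipping weekends) reaches Monday, February 19, 2024.

February 19, 2024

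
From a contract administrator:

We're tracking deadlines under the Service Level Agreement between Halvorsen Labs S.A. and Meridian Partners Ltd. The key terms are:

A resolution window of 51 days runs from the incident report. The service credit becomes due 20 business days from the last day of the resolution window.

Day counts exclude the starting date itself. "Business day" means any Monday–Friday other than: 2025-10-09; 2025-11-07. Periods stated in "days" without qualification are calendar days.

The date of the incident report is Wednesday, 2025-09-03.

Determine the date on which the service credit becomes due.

The last day of the resolution window: 2025-09-03 + 51 days = 2025-10-24.
The date on which the service credit becomes due: counting 20 business days from Friday, 2025-10-24 (Oct 27, Oct 28, Oct 29, Oct 30, …, Nov 20, Nov 21, Nov 24, skipping weekends and the listed holiday on Nov 7) reaches Monday, 2025-11-24.

2025-11-24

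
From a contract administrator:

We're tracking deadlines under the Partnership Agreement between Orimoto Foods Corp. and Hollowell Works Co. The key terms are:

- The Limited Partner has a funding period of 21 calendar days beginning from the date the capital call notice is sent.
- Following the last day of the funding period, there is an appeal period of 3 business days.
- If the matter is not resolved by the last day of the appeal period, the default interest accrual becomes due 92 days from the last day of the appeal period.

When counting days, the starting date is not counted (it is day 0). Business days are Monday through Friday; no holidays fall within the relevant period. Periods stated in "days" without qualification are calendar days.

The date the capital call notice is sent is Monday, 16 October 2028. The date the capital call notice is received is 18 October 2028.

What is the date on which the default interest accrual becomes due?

9 February 2029

Adding 21 calendar days to 16 October 2028 gives 6 November 2028, which is the last day of the funding period.
The last day of the appeal period: counting 3 business days from Monday, 6 November 2028 (Nov 7, Nov 8, Nov 9, skipping weekends) reaches Thursday, 9 November 2028.
Adding 92 calendar days to 9 November 2028 gives 9 February 2029, which is the date on which the default interest accrual becomes due.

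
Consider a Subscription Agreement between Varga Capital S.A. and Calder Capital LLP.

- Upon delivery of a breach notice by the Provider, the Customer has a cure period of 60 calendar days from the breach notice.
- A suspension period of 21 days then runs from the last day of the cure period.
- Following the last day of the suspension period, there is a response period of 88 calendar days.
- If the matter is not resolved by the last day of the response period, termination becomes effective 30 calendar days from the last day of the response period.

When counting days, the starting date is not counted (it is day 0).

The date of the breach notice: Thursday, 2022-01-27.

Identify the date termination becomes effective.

Adding 60 calendar days to 2022-01-27 gives 2022-03-28, which is the last day of the cure period.
The last day of the suspension period: 21 calendar days after 2022-03-28 is 2022-04-18.
The last day of the response period: 2022-04-18 + 88 days = 2022-07-15.
The date termination becomes effective: 2022-07-15 + 30 days = 2022-08-14.

2022-08-14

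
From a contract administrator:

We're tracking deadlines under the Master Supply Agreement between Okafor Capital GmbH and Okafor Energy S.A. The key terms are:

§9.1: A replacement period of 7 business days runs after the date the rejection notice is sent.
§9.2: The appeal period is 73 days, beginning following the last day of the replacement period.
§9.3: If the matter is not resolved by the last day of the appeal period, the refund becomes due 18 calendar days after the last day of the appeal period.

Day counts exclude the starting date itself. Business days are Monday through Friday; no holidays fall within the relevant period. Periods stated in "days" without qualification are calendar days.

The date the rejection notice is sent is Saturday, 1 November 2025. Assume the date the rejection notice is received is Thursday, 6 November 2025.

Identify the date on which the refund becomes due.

10 February 2026

From Saturday, 1 November 2025, 7 business days (Nov 3, Nov 4, Nov 5, Nov 6, Nov 7, Nov 10, Nov 11, skipping weekends) brings us to Tuesday, 11 November 2025, which is the last day of the replacement period.
The last day of the appeal period: 73 calendar days after 11 November 2025 is 23 January 2026.
The date on which the refund becomes due: 18 calendar days after 23 January 2026 is 10 February 2026.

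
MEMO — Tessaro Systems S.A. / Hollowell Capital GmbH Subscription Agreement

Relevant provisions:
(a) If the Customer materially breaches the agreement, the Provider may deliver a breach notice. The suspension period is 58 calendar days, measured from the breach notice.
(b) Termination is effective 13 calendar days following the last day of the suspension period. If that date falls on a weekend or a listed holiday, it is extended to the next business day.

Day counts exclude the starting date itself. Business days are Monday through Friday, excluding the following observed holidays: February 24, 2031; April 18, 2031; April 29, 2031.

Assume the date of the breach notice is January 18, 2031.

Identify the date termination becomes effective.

March 31, 2031

The last day of the suspension period: 58 calendar days after January 18, 2031 is March 17, 2031.
The date termination becomes effective: 13 calendar days after March 17, 2031 is March 30, 2031. That falls on a Sunday, so it rolls to the next business day, Monday, March 31, 2031.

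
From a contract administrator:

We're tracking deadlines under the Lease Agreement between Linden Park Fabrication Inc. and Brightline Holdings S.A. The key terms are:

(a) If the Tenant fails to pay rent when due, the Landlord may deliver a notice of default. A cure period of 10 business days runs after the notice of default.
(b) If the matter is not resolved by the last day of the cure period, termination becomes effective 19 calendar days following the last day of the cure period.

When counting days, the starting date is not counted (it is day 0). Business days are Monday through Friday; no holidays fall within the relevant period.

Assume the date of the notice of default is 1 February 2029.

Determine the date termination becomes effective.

6 March 2029

From Thursday, 1 February 2029, 10 business days (Feb 2, Feb 5, Feb 6, Feb 7, Feb 8, Feb 9, Feb 12, Feb 13, Feb 14, Feb 15, skipping weekends) brings us to Thursday, 15 February 2029, which is the last day of the cure period.
The date termination becomes effective: 15 February 2029 + 19 days = 6 March 2029.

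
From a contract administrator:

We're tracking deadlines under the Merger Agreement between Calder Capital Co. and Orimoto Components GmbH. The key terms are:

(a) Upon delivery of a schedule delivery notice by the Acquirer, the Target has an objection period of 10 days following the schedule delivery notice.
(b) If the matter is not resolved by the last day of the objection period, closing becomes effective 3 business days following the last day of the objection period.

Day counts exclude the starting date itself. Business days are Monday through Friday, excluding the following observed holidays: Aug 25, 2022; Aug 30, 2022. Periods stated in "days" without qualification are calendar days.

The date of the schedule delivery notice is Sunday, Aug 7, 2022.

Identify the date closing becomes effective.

Adding 10 calendar days to Aug 7, 2022 gives Aug 17, 2022, which is the last day of the objection period.
The date closing becomes effective: 3 business days after Wednesday, Aug 17, 2022, skipping weekends — Aug 18, Aug 19, Aug 22 — lands on Monday, Aug 22, 2022.

Aug 22, 2022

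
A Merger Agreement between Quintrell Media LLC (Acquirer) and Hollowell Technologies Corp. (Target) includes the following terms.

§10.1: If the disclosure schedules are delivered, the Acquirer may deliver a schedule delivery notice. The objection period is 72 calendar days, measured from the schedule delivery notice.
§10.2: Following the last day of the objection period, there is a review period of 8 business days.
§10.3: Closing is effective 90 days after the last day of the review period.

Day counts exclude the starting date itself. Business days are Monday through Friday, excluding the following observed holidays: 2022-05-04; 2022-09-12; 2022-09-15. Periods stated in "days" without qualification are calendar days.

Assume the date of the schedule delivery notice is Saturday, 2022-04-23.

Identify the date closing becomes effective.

2022-10-12

The last day of the objection period: 2022-04-23 + 72 days = 2022-07-04.
The last day of the review period: 8 business days after Monday, 2022-07-04, skipping weekends — Jul 5, Jul 6, Jul 7, Jul 8, Jul 11, Jul 12, Jul 13, Jul 14 — lands on Thursday, 2022-07-14.
Adding 90 calendar days to 2022-07-14 gives 2022-10-12, which is the date closing becomes effective.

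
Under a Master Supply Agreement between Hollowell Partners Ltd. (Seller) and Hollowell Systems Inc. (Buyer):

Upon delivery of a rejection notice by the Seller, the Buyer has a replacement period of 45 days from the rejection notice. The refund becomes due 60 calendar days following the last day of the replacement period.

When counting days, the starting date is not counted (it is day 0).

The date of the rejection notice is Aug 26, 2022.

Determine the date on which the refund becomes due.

The last day of the replacement period: 45 calendar days after Aug 26, 2022 is Oct 10, 2022.
Adding 60 calendar days to Oct 10, 2022 gives Dec 9, 2022, which is the date on which the refund becomes due.

Dec 9, 2022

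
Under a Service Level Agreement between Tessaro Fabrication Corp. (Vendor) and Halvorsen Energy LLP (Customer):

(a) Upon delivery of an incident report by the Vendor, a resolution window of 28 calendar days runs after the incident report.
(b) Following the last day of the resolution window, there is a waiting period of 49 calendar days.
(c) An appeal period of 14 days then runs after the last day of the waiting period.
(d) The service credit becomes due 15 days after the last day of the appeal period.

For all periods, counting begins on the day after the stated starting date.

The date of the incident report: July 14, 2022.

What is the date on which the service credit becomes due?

The last day of the resolution window: 28 calendar days after July 14, 2022 is August 11, 2022.
The last day of the waiting period: August 11, 2022 + 49 days = September 29, 2022.
The last day of the appeal period: 14 calendar days after September 29, 2022 is October 13, 2022.
Adding 15 calendar days to October 13, 2022 gives October 28, 2022, which is the date on which the service credit becomes due.

October 28, 2022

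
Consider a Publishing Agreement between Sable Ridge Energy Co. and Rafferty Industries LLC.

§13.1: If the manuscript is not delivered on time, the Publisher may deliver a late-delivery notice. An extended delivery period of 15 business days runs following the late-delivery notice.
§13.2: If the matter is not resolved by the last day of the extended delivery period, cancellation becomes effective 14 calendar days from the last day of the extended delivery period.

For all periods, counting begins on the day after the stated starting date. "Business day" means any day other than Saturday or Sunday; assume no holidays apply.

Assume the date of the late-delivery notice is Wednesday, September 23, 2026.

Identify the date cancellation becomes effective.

From Wednesday, September 23, 2026, 15 business days (Sep 24, Sep 25, Sep 28, Sep 29, …, Oct 12, Oct 13, Oct 14, skipping weekends) brings us to Wednesday, October 14, 2026, which is the last day of the extended delivery period.
The date cancellation becomes effective: 14 calendar days after October 14, 2026 is October 28, 2026.

October 28, 2026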